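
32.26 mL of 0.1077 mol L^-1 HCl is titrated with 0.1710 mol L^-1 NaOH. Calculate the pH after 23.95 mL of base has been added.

n(acid) = 0.1077 x 0.03226 = 0.003474 mol; n(NaOH) added = 0.1710 x 0.02395 = 0.004095 mol.
Base is in excess by 0.004095 - 0.003474 = 0.0006210 mol in a total volume of 0.05621 L.
[OH^-] = 0.0006210/0.05621 = 0.01105 M, so pOH = 1.96 and pH = 14.00 - 1.96 = 12.04.

12.04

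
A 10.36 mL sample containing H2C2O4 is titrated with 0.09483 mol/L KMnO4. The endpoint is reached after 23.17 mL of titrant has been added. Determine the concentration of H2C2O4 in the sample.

n(KMnO4) = 0.09483 x 0.02317 = 0.002197 mol.
From the balanced equation, 2 mol KMnO4 reacts with 5 mol H2C2O4, so n(H2C2O4) = 0.002197 x 5/2 = 0.005493 mol.
[H2C2O4] = 0.005493 / 0.01036 L = 0.530 M.

0.530 M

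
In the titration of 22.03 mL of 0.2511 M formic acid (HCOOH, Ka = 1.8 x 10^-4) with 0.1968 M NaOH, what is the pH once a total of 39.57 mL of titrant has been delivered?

12.56

n(acid) = 0.2511 x 0.02203 = 0.005532 mol; n(NaOH) added = 0.1968 x 0.03957 = 0.007787 mol.
Base is in excess by 0.007787 - 0.005532 = 0.002256 mol in a total volume of 0.06160 L.
[OH^-] = 0.002256/0.06160 = 0.03662 M, so pOH = 1.44 and pH = 14.00 - 1.44 = 12.56.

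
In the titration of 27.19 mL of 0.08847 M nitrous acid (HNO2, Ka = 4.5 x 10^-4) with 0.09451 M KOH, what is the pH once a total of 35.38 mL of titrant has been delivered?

12.18

n(acid) = 0.08847 x 0.02719 = 0.002405 mol; n(KOH) added = 0.09451 x 0.03538 = 0.003344 mol.
Base is in excess by 0.003344 - 0.002405 = 0.0009383 mol in a total volume of 0.06257 L.
[OH^-] = 0.0009383/0.06257 = 0.01500 M, so pOH = 1.82 and pH = 14.00 - 1.82 = 12.18.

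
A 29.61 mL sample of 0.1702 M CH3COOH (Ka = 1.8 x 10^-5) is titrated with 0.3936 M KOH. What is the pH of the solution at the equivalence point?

n(CH3COOH) = 0.1702 x 0.02961 = 0.005040 mol; V(KOH) at equivalence = 0.005040/0.3936 = 0.01280 L.
At equivalence all the acid is converted to CH3COO-; total volume = 0.02961 + 0.01280 = 0.04241 L, so [CH3COO-] = 0.005040/0.04241 = 0.1188 M.
Kb = Kw/Ka = 1.0e-14 / 1.8 x 10^-5 = 5.56e-10.
[OH^-] = sqrt(Kb x [CH3COO-]) = sqrt(5.56e-10 x 0.1188) = 8.12e-6 M.
pOH = 5.09, so pH = 14.00 - 5.09 = 8.91.

8.91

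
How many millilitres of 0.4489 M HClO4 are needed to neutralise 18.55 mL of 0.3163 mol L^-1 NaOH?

13.1 mL

n(NaOH) = 0.3163 mol/L x 0.01855 L = 0.005867 mol.
At equivalence n(HClO4) = n(NaOH) = 0.005867 mol.
V(HClO4) = 0.005867 / 0.4489 = 0.01307 L = 13.1 mL.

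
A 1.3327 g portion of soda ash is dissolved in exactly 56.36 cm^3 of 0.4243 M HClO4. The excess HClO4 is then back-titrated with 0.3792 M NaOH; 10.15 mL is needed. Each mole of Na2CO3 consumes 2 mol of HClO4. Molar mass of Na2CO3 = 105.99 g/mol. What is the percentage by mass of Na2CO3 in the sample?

Total n(HClO4) added = 0.4243 x 0.05636 = 0.02391 mol.
n(NaOH) used = 0.3792 x 0.01015 = 0.003849 mol, which equals the excess n(HClO4).
So n(HClO4) consumed by the sample = 0.02391 - 0.003849 = 0.02006 mol.
n(Na2CO3) = 0.02006 / 2 = 0.01003 mol.
mass Na2CO3 = 0.01003 x 105.99 = 1.063 g, so %Na2CO3 = 1.063/1.3327 x 100 = 79.8%.

79.8%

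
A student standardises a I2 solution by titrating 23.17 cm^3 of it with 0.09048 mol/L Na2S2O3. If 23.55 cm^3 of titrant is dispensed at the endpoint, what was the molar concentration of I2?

n(Na2S2O3) = 0.09048 x 0.02355 = 0.002131 mol.
From the balanced equation, 2 mol Na2S2O3 reacts with 1 mol I2, so n(I2) = 0.002131 x 1/2 = 0.001065 mol.
[I2] = 0.001065 / 0.02317 L = 0.0460 M.

0.0460 M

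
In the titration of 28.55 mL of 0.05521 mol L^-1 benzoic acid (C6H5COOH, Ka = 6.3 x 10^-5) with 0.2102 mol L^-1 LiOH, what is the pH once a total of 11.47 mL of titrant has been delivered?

12.32

n(acid) = 0.05521 x 0.02855 = 0.001576 mol; n(LiOH) added = 0.2102 x 0.01147 = 0.002411 mol.
Base is in excess by 0.002411 - 0.001576 = 0.0008347 mol in a total volume of 0.04002 L.
[OH^-] = 0.0008347/0.04002 = 0.02086 M, so pOH = 1.68 and pH = 14.00 - 1.68 = 12.32.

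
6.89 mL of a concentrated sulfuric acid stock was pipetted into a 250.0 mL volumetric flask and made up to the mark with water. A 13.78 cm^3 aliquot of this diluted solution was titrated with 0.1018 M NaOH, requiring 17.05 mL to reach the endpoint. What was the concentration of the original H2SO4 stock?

n(NaOH) = 0.1018 x 0.01705 = 0.001736 mol.
n(H2SO4) in the aliquot = 0.001736 x 1/2 = 0.0008678 mol.
[diluted H2SO4] = 0.0008678 / 0.01378 = 0.06298 M.
Dilution factor = 250.0/6.890 = 36.28, so [stock] = 0.06298 x 36.28 = 2.29 M.

2.29 M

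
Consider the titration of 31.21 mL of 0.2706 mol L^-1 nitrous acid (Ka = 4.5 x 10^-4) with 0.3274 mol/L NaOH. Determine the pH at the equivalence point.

8.26

n(HNO2) = 0.2706 x 0.03121 = 0.008445 mol; V(NaOH) at equivalence = 0.008445/0.3274 = 0.02580 L.
At equivalence all the acid is converted to NO2-; total volume = 0.03121 + 0.02580 = 0.05701 L, so [NO2-] = 0.008445/0.05701 = 0.1482 M.
Kb = Kw/Ka = 1.0e-14 / 4.5 x 10^-4 = 2.22e-11.
[OH^-] = sqrt(Kb x [NO2-]) = sqrt(2.22e-11 x 0.1482) = 1.81e-6 M.
pOH = 5.74, so pH = 14.00 - 5.74 = 8.26.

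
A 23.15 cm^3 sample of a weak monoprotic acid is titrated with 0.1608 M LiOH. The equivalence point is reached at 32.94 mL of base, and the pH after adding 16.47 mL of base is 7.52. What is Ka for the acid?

16.47 mL is half of the equivalence volume, so this is the half-equivalence point where [HA] = [A^-].
At half-equivalence pH = pKa, so pKa = 7.52.
Ka = 10^(-7.52) = 3.0 x 10^-8.

3.0 x 10^-8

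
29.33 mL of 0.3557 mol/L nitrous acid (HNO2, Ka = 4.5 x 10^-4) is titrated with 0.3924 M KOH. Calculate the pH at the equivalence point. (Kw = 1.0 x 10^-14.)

8.31

n(HNO2) = 0.3557 x 0.02933 = 0.01043 mol; V(KOH) at equivalence = 0.01043/0.3924 = 0.02659 L.
At equivalence all the acid is converted to NO2-; total volume = 0.02933 + 0.02659 = 0.05592 L, so [NO2-] = 0.01043/0.05592 = 0.1866 M.
Kb = Kw/Ka = 1.0e-14 / 4.5 x 10^-4 = 2.22e-11.
[OH^-] = sqrt(Kb x [NO2-]) = sqrt(2.22e-11 x 0.1866) = 2.04e-6 M.
pOH = 5.69, so pH = 14.00 - 5.69 = 8.31.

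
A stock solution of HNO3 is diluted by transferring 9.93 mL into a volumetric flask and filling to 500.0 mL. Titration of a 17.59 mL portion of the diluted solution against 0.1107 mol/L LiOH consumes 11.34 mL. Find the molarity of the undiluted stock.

n(LiOH) = 0.1107 x 0.01134 = 0.001255 mol.
n(HNO3) in the aliquot = 0.001255 mol.
[diluted HNO3] = 0.001255 / 0.01759 = 0.07137 M.
Dilution factor = 500.0/9.930 = 50.35, so [stock] = 0.07137 x 50.35 = 3.59 M.

3.59 M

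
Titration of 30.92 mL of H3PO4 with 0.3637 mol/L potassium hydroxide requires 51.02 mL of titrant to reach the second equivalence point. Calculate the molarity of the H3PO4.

n(KOH) = 0.3637 x 0.05102 = 0.01856 mol.
At the second equivalence point, 2 mol OH^- react per mol H3PO4, so n(H3PO4) = 0.01856 / 2 = 0.009278 mol.
[H3PO4] = 0.009278 / 0.03092 L = 0.300 M.

0.300 M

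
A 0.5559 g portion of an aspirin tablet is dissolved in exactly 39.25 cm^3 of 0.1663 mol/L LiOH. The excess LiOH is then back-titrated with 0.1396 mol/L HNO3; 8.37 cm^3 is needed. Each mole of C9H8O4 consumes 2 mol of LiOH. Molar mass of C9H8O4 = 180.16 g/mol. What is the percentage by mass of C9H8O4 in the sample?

Total n(LiOH) added = 0.1663 x 0.03925 = 0.006527 mol.
n(HNO3) used = 0.1396 x 0.008370 = 0.001168 mol, which equals the excess n(LiOH).
So n(LiOH) consumed by the sample = 0.006527 - 0.001168 = 0.005359 mol.
n(C9H8O4) = 0.005359 / 2 = 0.002679 mol.
mass C9H8O4 = 0.002679 x 180.16 = 0.4827 g, so %C9H8O4 = 0.4827/0.5559 x 100 = 86.8%.

86.8%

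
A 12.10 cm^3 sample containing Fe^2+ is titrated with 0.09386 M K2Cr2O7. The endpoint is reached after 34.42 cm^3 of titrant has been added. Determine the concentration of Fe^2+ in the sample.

n(K2Cr2O7) = 0.09386 x 0.03442 = 0.003231 mol.
From the balanced equation, 1 mol K2Cr2O7 reacts with 6 mol Fe^2+, so n(Fe^2+) = 0.003231 x 6/1 = 0.01938 mol.
[Fe^2+] = 0.01938 / 0.01210 L = 1.60 M.

1.60 M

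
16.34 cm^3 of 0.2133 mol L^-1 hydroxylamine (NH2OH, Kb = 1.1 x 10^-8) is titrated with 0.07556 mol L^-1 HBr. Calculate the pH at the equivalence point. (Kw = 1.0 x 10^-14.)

3.65

n(NH2OH) = 0.2133 x 0.01634 = 0.003485 mol; V(HBr) at equivalence = 0.003485/0.07556 = 0.04613 L.
At equivalence the base is fully converted to NH3OH+; total volume = 0.06247 L, so [NH3OH+] = 0.003485/0.06247 = 0.05580 M.
Ka(NH3OH+) = Kw/Kb = 1.0e-14 / 1.1 x 10^-8 = 9.09e-7.
[H^+] = sqrt(Ka x [NH3OH+]) = sqrt(9.09e-7 x 0.05580) = 0.000225 M.
pH = -log(0.000225) = 3.65.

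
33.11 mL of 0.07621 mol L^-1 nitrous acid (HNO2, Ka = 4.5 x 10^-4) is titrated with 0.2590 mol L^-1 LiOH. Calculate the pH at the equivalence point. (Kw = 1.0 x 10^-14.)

n(HNO2) = 0.07621 x 0.03311 = 0.002523 mol; V(LiOH) at equivalence = 0.002523/0.2590 = 0.009743 L.
At equivalence all the acid is converted to NO2-; total volume = 0.03311 + 0.009743 = 0.04285 L, so [NO2-] = 0.002523/0.04285 = 0.05888 M.
Kb = Kw/Ka = 1.0e-14 / 4.5 x 10^-4 = 2.22e-11.
[OH^-] = sqrt(Kb x [NO2-]) = sqrt(2.22e-11 x 0.05888) = 1.14e-6 M.
pOH = 5.94, so pH = 14.00 - 5.94 = 8.06.

8.06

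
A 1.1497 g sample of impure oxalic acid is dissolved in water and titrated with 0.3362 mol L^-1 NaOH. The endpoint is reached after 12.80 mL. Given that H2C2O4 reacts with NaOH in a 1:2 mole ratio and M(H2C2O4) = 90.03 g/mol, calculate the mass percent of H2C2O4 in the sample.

16.8%

n(NaOH) = 0.3362 x 0.01280 = 0.004303 mol.
n(H2C2O4) = 0.004303 / 2 = 0.002152 mol.
mass of H2C2O4 = 0.002152 x 90.03 = 0.1937 g.
% purity = 0.1937 / 1.1497 x 100 = 16.8%.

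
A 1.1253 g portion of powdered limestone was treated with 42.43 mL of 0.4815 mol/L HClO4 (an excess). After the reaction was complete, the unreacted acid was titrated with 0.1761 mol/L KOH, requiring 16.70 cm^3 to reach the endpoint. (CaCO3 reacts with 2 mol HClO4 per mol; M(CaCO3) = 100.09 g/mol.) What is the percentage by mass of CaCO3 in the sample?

Total n(HClO4) added = 0.4815 x 0.04243 = 0.02043 mol.
n(KOH) used = 0.1761 x 0.01670 = 0.002941 mol, which equals the excess n(HClO4).
So n(HClO4) consumed by the sample = 0.02043 - 0.002941 = 0.01749 mol.
n(CaCO3) = 0.01749 / 2 = 0.008745 mol.
mass CaCO3 = 0.008745 x 100.09 = 0.8752 g, so %CaCO3 = 0.8752/1.1253 x 100 = 77.8%.

77.8%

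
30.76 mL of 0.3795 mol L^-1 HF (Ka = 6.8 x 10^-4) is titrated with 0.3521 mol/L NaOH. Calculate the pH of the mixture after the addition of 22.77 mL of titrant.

3.51

Initial n(HF) = 0.3795 x 0.03076 = 0.01167 mol.
n(NaOH) added = 0.3521 x 0.02277 = 0.008017 mol, converting that many moles of HF to F-.
Remaining n(HF) = 0.003656 mol; n(F-) = 0.008017 mol.
By Henderson-Hasselbalch, pH = pKa + log([A^-]/[HA]) = 3.17 + log(0.008017/0.003656) = 3.17 + (+0.34) = 3.51.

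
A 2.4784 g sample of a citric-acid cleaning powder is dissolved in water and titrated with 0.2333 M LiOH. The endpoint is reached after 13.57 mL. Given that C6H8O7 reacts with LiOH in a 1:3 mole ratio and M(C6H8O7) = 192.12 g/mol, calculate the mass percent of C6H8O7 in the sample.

8.18%

n(LiOH) = 0.2333 x 0.01357 = 0.003166 mol.
n(C6H8O7) = 0.003166 / 3 = 0.001055 mol.
mass of C6H8O7 = 0.001055 x 192.12 = 0.2027 g.
% purity = 0.2027 / 2.4784 x 100 = 8.18%.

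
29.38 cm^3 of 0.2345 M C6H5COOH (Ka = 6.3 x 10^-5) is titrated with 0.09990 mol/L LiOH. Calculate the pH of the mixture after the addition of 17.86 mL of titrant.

3.74

Initial n(C6H5COOH) = 0.2345 x 0.02938 = 0.006890 mol.
n(LiOH) added = 0.09990 x 0.01786 = 0.001784 mol, converting that many moles of C6H5COOH to C6H5COO-.
Remaining n(C6H5COOH) = 0.005105 mol; n(C6H5COO-) = 0.001784 mol.
By Henderson-Hasselbalch, pH = pKa + log([A^-]/[HA]) = 4.20 + log(0.001784/0.005105) = 4.20 + (-0.46) = 3.74.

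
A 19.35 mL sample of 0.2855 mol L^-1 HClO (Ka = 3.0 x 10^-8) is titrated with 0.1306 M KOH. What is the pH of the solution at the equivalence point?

n(HClO) = 0.2855 x 0.01935 = 0.005524 mol; V(KOH) at equivalence = 0.005524/0.1306 = 0.04230 L.
At equivalence all the acid is converted to ClO-; total volume = 0.01935 + 0.04230 = 0.06165 L, so [ClO-] = 0.005524/0.06165 = 0.08961 M.
Kb = Kw/Ka = 1.0e-14 / 3.0 x 10^-8 = 3.33e-7.
[OH^-] = sqrt(Kb x [ClO-]) = sqrt(3.33e-7 x 0.08961) = 0.000173 M.
pOH = 3.76, so pH = 14.00 - 3.76 = 10.24.

10.24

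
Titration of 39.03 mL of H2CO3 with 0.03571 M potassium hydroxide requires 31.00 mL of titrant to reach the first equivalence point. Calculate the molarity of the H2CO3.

0.0284 M

n(KOH) = 0.03571 x 0.03100 = 0.001107 mol.
At the first equivalence point, 1 mol OH^- react per mol H2CO3, so n(H2CO3) = 0.001107 / 1 = 0.001107 mol.
[H2CO3] = 0.001107 / 0.03903 L = 0.0284 M.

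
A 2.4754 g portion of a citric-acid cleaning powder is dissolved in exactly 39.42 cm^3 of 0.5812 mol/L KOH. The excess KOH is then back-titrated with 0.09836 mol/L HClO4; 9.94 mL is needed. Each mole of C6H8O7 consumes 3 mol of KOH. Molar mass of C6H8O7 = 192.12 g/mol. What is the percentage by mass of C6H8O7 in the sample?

Total n(KOH) added = 0.5812 x 0.03942 = 0.02291 mol.
n(HClO4) used = 0.09836 x 0.009940 = 0.0009777 mol, which equals the excess n(KOH).
So n(KOH) consumed by the sample = 0.02291 - 0.0009777 = 0.02193 mol.
n(C6H8O7) = 0.02193 / 3 = 0.007311 mol.
mass C6H8O7 = 0.007311 x 192.12 = 1.405 g, so %C6H8O7 = 1.405/2.4754 x 100 = 56.7%.

56.7%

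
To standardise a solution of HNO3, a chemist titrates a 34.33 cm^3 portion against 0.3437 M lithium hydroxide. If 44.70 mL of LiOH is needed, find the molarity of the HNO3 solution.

0.448 M

n(LiOH) delivered = 0.3437 x 0.04470 = 0.01536 mol.
For a 1:1 reaction, n(HNO3) = 0.01536 mol.
[HNO3] = 0.01536 mol / 0.03433 L = 0.448 M.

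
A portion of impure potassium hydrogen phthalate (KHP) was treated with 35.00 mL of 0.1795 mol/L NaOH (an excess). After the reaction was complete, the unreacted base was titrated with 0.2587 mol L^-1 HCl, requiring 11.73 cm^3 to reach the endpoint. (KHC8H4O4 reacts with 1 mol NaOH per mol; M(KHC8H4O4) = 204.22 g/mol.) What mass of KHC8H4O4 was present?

Total n(NaOH) added = 0.1795 x 0.03500 = 0.006282 mol.
n(HCl) used = 0.2587 x 0.01173 = 0.003035 mol, which equals the excess n(NaOH).
So n(NaOH) consumed by the sample = 0.006282 - 0.003035 = 0.003248 mol.
n(KHC8H4O4) = 0.003248 / 1 = 0.003248 mol.
mass = 0.003248 mol x 204.22 g/mol = 0.663 g.

0.663 g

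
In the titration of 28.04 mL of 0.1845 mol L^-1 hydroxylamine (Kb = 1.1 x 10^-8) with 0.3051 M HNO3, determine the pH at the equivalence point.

3.49

n(NH2OH) = 0.1845 x 0.02804 = 0.005173 mol; V(HNO3) at equivalence = 0.005173/0.3051 = 0.01696 L.
At equivalence the base is fully converted to NH3OH+; total volume = 0.04500 L, so [NH3OH+] = 0.005173/0.04500 = 0.1150 M.
Ka(NH3OH+) = Kw/Kb = 1.0e-14 / 1.1 x 10^-8 = 9.09e-7.
[H^+] = sqrt(Ka x [NH3OH+]) = sqrt(9.09e-7 x 0.1150) = 0.000323 M.
pH = -log(0.000323) = 3.49.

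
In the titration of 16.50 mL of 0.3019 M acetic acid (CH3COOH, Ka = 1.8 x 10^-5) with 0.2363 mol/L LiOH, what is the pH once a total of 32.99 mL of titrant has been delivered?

12.75

n(acid) = 0.3019 x 0.01650 = 0.004981 mol; n(LiOH) added = 0.2363 x 0.03299 = 0.007796 mol.
Base is in excess by 0.007796 - 0.004981 = 0.002814 mol in a total volume of 0.04949 L.
[OH^-] = 0.002814/0.04949 = 0.05686 M, so pOH = 1.25 and pH = 14.00 - 1.25 = 12.75.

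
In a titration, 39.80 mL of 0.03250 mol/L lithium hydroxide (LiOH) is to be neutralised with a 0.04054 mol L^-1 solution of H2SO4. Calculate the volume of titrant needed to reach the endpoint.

n(LiOH) = 0.03250 mol/L x 0.03980 L = 0.001293 mol.
The neutralisation is 2 LiOH : 1 H2SO4, so n(H2SO4) = 0.001293 x 1/2 = 0.0006467 mol.
V(H2SO4) = 0.0006467 / 0.04054 = 0.01595 L = 16.0 mL.

16.0 mL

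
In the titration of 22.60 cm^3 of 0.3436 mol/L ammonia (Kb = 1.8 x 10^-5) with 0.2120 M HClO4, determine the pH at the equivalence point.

5.07

n(NH3) = 0.3436 x 0.02260 = 0.007765 mol; V(HClO4) at equivalence = 0.007765/0.2120 = 0.03663 L.
At equivalence the base is fully converted to NH4+; total volume = 0.05923 L, so [NH4+] = 0.007765/0.05923 = 0.1311 M.
Ka(NH4+) = Kw/Kb = 1.0e-14 / 1.8 x 10^-5 = 5.56e-10.
[H^+] = sqrt(Ka x [NH4+]) = sqrt(5.56e-10 x 0.1311) = 8.53e-6 M.
pH = -log(8.53e-6) = 5.07.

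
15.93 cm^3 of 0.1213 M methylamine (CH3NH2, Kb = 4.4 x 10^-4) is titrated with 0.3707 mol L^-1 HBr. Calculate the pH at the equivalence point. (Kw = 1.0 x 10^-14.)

n(CH3NH2) = 0.1213 x 0.01593 = 0.001932 mol; V(HBr) at equivalence = 0.001932/0.3707 = 0.005213 L.
At equivalence the base is fully converted to CH3NH3+; total volume = 0.02114 L, so [CH3NH3+] = 0.001932/0.02114 = 0.09139 M.
Ka(CH3NH3+) = Kw/Kb = 1.0e-14 / 4.4 x 10^-4 = 2.27e-11.
[H^+] = sqrt(Ka x [CH3NH3+]) = sqrt(2.27e-11 x 0.09139) = 1.44e-6 M.
pH = -log(1.44e-6) = 5.84.

5.84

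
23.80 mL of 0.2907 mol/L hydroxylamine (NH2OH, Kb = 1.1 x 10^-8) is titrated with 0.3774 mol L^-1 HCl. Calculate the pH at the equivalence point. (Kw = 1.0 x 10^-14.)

n(NH2OH) = 0.2907 x 0.02380 = 0.006919 mol; V(HCl) at equivalence = 0.006919/0.3774 = 0.01833 L.
At equivalence the base is fully converted to NH3OH+; total volume = 0.04213 L, so [NH3OH+] = 0.006919/0.04213 = 0.1642 M.
Ka(NH3OH+) = Kw/Kb = 1.0e-14 / 1.1 x 10^-8 = 9.09e-7.
[H^+] = sqrt(Ka x [NH3OH+]) = sqrt(9.09e-7 x 0.1642) = 0.000386 M.
pH = -log(0.000386) = 3.41.

3.41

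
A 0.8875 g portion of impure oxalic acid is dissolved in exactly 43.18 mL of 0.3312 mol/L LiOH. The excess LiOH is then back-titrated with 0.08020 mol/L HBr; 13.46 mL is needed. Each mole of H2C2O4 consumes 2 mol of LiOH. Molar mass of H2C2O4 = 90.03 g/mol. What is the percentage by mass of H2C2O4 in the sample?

67.1%

Total n(LiOH) added = 0.3312 x 0.04318 = 0.01430 mol.
n(HBr) used = 0.08020 x 0.01346 = 0.001079 mol, which equals the excess n(LiOH).
So n(LiOH) consumed by the sample = 0.01430 - 0.001079 = 0.01322 mol.
n(H2C2O4) = 0.01322 / 2 = 0.006611 mol.
mass H2C2O4 = 0.006611 x 90.03 = 0.5952 g, so %H2C2O4 = 0.5952/0.8875 x 100 = 67.1%.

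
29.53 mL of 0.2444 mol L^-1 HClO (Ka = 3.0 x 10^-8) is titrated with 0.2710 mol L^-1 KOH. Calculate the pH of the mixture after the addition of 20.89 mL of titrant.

Initial n(HClO) = 0.2444 x 0.02953 = 0.007217 mol.
n(KOH) added = 0.2710 x 0.02089 = 0.005661 mol, converting that many moles of HClO to ClO-.
Remaining n(HClO) = 0.001556 mol; n(ClO-) = 0.005661 mol.
By Henderson-Hasselbalch, pH = pKa + log([A^-]/[HA]) = 7.52 + log(0.005661/0.001556) = 7.52 + (+0.56) = 8.08.

8.08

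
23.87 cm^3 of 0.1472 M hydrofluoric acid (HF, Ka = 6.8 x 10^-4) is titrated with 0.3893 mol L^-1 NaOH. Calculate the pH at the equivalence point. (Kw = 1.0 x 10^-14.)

8.10

n(HF) = 0.1472 x 0.02387 = 0.003514 mol; V(NaOH) at equivalence = 0.003514/0.3893 = 0.009026 L.
At equivalence all the acid is converted to F-; total volume = 0.02387 + 0.009026 = 0.03290 L, so [F-] = 0.003514/0.03290 = 0.1068 M.
Kb = Kw/Ka = 1.0e-14 / 6.8 x 10^-4 = 1.47e-11.
[OH^-] = sqrt(Kb x [F-]) = sqrt(1.47e-11 x 0.1068) = 1.25e-6 M.
pOH = 5.90, so pH = 14.00 - 5.90 = 8.10.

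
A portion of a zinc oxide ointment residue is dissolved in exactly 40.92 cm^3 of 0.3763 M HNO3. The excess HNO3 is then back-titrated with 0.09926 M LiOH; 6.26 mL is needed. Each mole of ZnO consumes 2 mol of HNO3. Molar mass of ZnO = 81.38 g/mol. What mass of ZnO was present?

0.601 g

Total n(HNO3) added = 0.3763 x 0.04092 = 0.01540 mol.
n(LiOH) used = 0.09926 x 0.006260 = 0.0006214 mol, which equals the excess n(HNO3).
So n(HNO3) consumed by the sample = 0.01540 - 0.0006214 = 0.01478 mol.
n(ZnO) = 0.01478 / 2 = 0.007388 mol.
mass = 0.007388 mol x 81.38 g/mol = 0.601 g.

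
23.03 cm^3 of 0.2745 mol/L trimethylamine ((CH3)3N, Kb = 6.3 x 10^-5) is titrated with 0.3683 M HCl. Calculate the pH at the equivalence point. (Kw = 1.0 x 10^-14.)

n((CH3)3N) = 0.2745 x 0.02303 = 0.006322 mol; V(HCl) at equivalence = 0.006322/0.3683 = 0.01716 L.
At equivalence the base is fully converted to (CH3)3NH+; total volume = 0.04019 L, so [(CH3)3NH+] = 0.006322/0.04019 = 0.1573 M.
Ka((CH3)3NH+) = Kw/Kb = 1.0e-14 / 6.3 x 10^-5 = 1.59e-10.
[H^+] = sqrt(Ka x [(CH3)3NH+]) = sqrt(1.59e-10 x 0.1573) = 5.00e-6 M.
pH = -log(5.00e-6) = 5.30.

5.30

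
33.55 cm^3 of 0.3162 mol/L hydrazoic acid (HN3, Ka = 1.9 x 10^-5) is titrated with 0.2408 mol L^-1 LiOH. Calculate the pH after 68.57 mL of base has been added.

n(acid) = 0.3162 x 0.03355 = 0.01061 mol; n(LiOH) added = 0.2408 x 0.06857 = 0.01651 mol.
Base is in excess by 0.01651 - 0.01061 = 0.005903 mol in a total volume of 0.1021 L.
[OH^-] = 0.005903/0.1021 = 0.05781 M, so pOH = 1.24 and pH = 14.00 - 1.24 = 12.76.

12.76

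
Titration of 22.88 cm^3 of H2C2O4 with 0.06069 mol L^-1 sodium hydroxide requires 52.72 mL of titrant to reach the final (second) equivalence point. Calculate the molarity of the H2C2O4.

n(NaOH) = 0.06069 x 0.05272 = 0.003200 mol.
At the final (second) equivalence point, 2 mol OH^- react per mol H2C2O4, so n(H2C2O4) = 0.003200 / 2 = 0.001600 mol.
[H2C2O4] = 0.001600 / 0.02288 L = 0.0699 M.

0.0699 M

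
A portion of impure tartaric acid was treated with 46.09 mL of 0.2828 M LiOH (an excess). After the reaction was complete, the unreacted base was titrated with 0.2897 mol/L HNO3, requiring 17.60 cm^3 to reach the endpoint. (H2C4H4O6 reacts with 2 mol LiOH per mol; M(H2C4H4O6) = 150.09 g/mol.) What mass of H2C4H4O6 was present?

Total n(LiOH) added = 0.2828 x 0.04609 = 0.01303 mol.
n(HNO3) used = 0.2897 x 0.01760 = 0.005099 mol, which equals the excess n(LiOH).
So n(LiOH) consumed by the sample = 0.01303 - 0.005099 = 0.007936 mol.
n(H2C4H4O6) = 0.007936 / 2 = 0.003968 mol.
mass = 0.003968 mol x 150.09 g/mol = 0.596 g.

0.596 g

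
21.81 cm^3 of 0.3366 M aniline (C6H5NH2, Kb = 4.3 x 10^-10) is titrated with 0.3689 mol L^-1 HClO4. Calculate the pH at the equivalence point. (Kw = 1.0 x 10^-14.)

2.69

n(C6H5NH2) = 0.3366 x 0.02181 = 0.007341 mol; V(HClO4) at equivalence = 0.007341/0.3689 = 0.01990 L.
At equivalence the base is fully converted to C6H5NH3+; total volume = 0.04171 L, so [C6H5NH3+] = 0.007341/0.04171 = 0.1760 M.
Ka(C6H5NH3+) = Kw/Kb = 1.0e-14 / 4.3 x 10^-10 = 2.33e-5.
[H^+] = sqrt(Ka x [C6H5NH3+]) = sqrt(2.33e-5 x 0.1760) = 0.00202 M.
pH = -log(0.00202) = 2.69.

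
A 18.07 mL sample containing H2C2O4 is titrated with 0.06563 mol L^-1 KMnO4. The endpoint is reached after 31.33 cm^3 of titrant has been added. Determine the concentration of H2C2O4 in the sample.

n(KMnO4) = 0.06563 x 0.03133 = 0.002056 mol.
From the balanced equation, 2 mol KMnO4 reacts with 5 mol H2C2O4, so n(H2C2O4) = 0.002056 x 5/2 = 0.005140 mol.
[H2C2O4] = 0.005140 / 0.01807 L = 0.284 M.

0.284 M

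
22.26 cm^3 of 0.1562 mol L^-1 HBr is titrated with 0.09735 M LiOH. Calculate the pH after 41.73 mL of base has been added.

11.96

n(acid) = 0.1562 x 0.02226 = 0.003477 mol; n(LiOH) added = 0.09735 x 0.04173 = 0.004062 mol.
Base is in excess by 0.004062 - 0.003477 = 0.0005854 mol in a total volume of 0.06399 L.
[OH^-] = 0.0005854/0.06399 = 0.009148 M, so pOH = 2.04 and pH = 14.00 - 2.04 = 11.96.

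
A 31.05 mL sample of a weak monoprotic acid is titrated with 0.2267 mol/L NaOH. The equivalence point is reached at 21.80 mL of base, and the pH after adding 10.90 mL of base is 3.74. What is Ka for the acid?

1.8 x 10^-4

10.90 mL is half of the equivalence volume, so this is the half-equivalence point where [HA] = [A^-].
At half-equivalence pH = pKa, so pKa = 3.74.
Ka = 10^(-3.74) = 1.8 x 10^-4.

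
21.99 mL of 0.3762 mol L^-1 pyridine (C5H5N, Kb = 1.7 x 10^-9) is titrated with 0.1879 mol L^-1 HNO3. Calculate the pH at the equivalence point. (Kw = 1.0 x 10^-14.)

3.07

n(C5H5N) = 0.3762 x 0.02199 = 0.008273 mol; V(HNO3) at equivalence = 0.008273/0.1879 = 0.04403 L.
At equivalence the base is fully converted to C5H5NH+; total volume = 0.06602 L, so [C5H5NH+] = 0.008273/0.06602 = 0.1253 M.
Ka(C5H5NH+) = Kw/Kb = 1.0e-14 / 1.7 x 10^-9 = 5.88e-6.
[H^+] = sqrt(Ka x [C5H5NH+]) = sqrt(5.88e-6 x 0.1253) = 0.000859 M.
pH = -log(0.000859) = 3.07.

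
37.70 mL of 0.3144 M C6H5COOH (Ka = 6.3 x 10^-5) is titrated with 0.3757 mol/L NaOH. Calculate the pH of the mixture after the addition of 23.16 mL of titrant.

Initial n(C6H5COOH) = 0.3144 x 0.03770 = 0.01185 mol.
n(NaOH) added = 0.3757 x 0.02316 = 0.008701 mol, converting that many moles of C6H5COOH to C6H5COO-.
Remaining n(C6H5COOH) = 0.003152 mol; n(C6H5COO-) = 0.008701 mol.
By Henderson-Hasselbalch, pH = pKa + log([A^-]/[HA]) = 4.20 + log(0.008701/0.003152) = 4.20 + (+0.44) = 4.64.

4.64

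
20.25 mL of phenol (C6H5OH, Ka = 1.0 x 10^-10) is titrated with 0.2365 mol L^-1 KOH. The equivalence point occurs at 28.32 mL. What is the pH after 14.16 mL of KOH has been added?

10.00

14.16 mL is exactly half the equivalence volume (28.32/2), i.e. the half-equivalence point.
There, n(HA) = n(A^-), so pH = pKa = -log(1.0 x 10^-10) = 10.00.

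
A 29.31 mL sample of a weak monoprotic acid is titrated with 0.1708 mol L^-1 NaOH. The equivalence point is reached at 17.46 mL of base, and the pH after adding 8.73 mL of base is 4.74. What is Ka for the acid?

8.73 mL is half of the equivalence volume, so this is the half-equivalence point where [HA] = [A^-].
At half-equivalence pH = pKa, so pKa = 4.74.
Ka = 10^(-4.74) = 1.8 x 10^-5.

1.8 x 10^-5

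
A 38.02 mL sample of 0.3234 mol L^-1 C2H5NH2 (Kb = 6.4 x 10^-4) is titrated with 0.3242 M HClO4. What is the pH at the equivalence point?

n(C2H5NH2) = 0.3234 x 0.03802 = 0.01230 mol; V(HClO4) at equivalence = 0.01230/0.3242 = 0.03793 L.
At equivalence the base is fully converted to C2H5NH3+; total volume = 0.07595 L, so [C2H5NH3+] = 0.01230/0.07595 = 0.1619 M.
Ka(C2H5NH3+) = Kw/Kb = 1.0e-14 / 6.4 x 10^-4 = 1.56e-11.
[H^+] = sqrt(Ka x [C2H5NH3+]) = sqrt(1.56e-11 x 0.1619) = 1.59e-6 M.
pH = -log(1.59e-6) = 5.80.

5.80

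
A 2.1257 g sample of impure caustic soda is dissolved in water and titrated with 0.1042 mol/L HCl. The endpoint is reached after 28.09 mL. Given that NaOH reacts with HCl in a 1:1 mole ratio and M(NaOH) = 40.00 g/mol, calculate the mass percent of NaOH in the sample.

n(HCl) = 0.1042 x 0.02809 = 0.002927 mol.
n(NaOH) = 0.002927 / 1 = 0.002927 mol.
mass of NaOH = 0.002927 x 40.00 = 0.1171 g.
% purity = 0.1171 / 2.1257 x 100 = 5.51%.

5.51%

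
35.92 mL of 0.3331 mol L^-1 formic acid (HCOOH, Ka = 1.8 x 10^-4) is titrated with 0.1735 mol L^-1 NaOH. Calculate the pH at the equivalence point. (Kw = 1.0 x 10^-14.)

8.40

n(HCOOH) = 0.3331 x 0.03592 = 0.01196 mol; V(NaOH) at equivalence = 0.01196/0.1735 = 0.06896 L.
At equivalence all the acid is converted to HCOO-; total volume = 0.03592 + 0.06896 = 0.1049 L, so [HCOO-] = 0.01196/0.1049 = 0.1141 M.
Kb = Kw/Ka = 1.0e-14 / 1.8 x 10^-4 = 5.56e-11.
[OH^-] = sqrt(Kb x [HCOO-]) = sqrt(5.56e-11 x 0.1141) = 2.52e-6 M.
pOH = 5.60, so pH = 14.00 - 5.60 = 8.40.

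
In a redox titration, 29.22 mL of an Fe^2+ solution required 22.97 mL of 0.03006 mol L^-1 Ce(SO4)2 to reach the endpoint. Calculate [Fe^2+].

n(Ce(SO4)2) = 0.03006 x 0.02297 = 0.0006905 mol.
From the balanced equation, 1 mol Ce(SO4)2 reacts with 1 mol Fe^2+, so n(Fe^2+) = 0.0006905 x 1/1 = 0.0006905 mol.
[Fe^2+] = 0.0006905 / 0.02922 L = 0.0236 M.

0.0236 M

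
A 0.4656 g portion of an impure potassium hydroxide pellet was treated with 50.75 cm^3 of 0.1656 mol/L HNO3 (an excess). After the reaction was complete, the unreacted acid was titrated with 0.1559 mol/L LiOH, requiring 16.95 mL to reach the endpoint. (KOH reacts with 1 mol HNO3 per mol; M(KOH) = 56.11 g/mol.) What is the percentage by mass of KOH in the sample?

Total n(HNO3) added = 0.1656 x 0.05075 = 0.008404 mol.
n(LiOH) used = 0.1559 x 0.01695 = 0.002643 mol, which equals the excess n(HNO3).
So n(HNO3) consumed by the sample = 0.008404 - 0.002643 = 0.005762 mol.
n(KOH) = 0.005762 / 1 = 0.005762 mol.
mass KOH = 0.005762 x 56.11 = 0.3233 g, so %KOH = 0.3233/0.4656 x 100 = 69.4%.

69.4%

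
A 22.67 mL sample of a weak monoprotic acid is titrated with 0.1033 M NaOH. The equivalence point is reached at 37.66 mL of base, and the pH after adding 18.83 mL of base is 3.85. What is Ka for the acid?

18.83 mL is half of the equivalence volume, so this is the half-equivalence point where [HA] = [A^-].
At half-equivalence pH = pKa, so pKa = 3.85.
Ka = 10^(-3.85) = 1.4 x 10^-4.

1.4 x 10^-4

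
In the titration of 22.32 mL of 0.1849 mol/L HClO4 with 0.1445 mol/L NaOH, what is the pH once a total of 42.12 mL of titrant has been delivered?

12.48

n(acid) = 0.1849 x 0.02232 = 0.004127 mol; n(NaOH) added = 0.1445 x 0.04212 = 0.006086 mol.
Base is in excess by 0.006086 - 0.004127 = 0.001959 mol in a total volume of 0.06444 L.
[OH^-] = 0.001959/0.06444 = 0.03041 M, so pOH = 1.52 and pH = 14.00 - 1.52 = 12.48.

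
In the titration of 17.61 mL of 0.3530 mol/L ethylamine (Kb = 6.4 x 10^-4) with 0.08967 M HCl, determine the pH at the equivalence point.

5.98

n(C2H5NH2) = 0.3530 x 0.01761 = 0.006216 mol; V(HCl) at equivalence = 0.006216/0.08967 = 0.06932 L.
At equivalence the base is fully converted to C2H5NH3+; total volume = 0.08693 L, so [C2H5NH3+] = 0.006216/0.08693 = 0.07151 M.
Ka(C2H5NH3+) = Kw/Kb = 1.0e-14 / 6.4 x 10^-4 = 1.56e-11.
[H^+] = sqrt(Ka x [C2H5NH3+]) = sqrt(1.56e-11 x 0.07151) = 1.06e-6 M.
pH = -log(1.06e-6) = 5.98.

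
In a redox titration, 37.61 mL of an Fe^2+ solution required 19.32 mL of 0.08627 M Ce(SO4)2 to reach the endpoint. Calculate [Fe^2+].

n(Ce(SO4)2) = 0.08627 x 0.01932 = 0.001667 mol.
From the balanced equation, 1 mol Ce(SO4)2 reacts with 1 mol Fe^2+, so n(Fe^2+) = 0.001667 x 1/1 = 0.001667 mol.
[Fe^2+] = 0.001667 / 0.03761 L = 0.0443 M.

0.0443 M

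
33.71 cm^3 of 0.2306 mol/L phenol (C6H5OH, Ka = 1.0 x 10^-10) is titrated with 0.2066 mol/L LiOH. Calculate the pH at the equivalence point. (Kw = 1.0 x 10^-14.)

n(C6H5OH) = 0.2306 x 0.03371 = 0.007774 mol; V(LiOH) at equivalence = 0.007774/0.2066 = 0.03763 L.
At equivalence all the acid is converted to C6H5O-; total volume = 0.03371 + 0.03763 = 0.07134 L, so [C6H5O-] = 0.007774/0.07134 = 0.1090 M.
Kb = Kw/Ka = 1.0e-14 / 1.0 x 10^-10 = 0.000100.
[OH^-] = sqrt(Kb x [C6H5O-]) = sqrt(0.000100 x 0.1090) = 0.00330 M.
pOH = 2.48, so pH = 14.00 - 2.48 = 11.52.

11.52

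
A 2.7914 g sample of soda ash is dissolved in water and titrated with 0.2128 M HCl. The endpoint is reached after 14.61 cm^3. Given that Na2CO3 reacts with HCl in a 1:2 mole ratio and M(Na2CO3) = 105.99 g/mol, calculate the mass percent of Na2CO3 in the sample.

5.90%

n(HCl) = 0.2128 x 0.01461 = 0.003109 mol.
n(Na2CO3) = 0.003109 / 2 = 0.001555 mol.
mass of Na2CO3 = 0.001555 x 105.99 = 0.1648 g.
% purity = 0.1648 / 2.7914 x 100 = 5.90%.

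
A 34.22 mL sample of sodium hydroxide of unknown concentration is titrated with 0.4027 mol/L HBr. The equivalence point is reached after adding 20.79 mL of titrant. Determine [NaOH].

n(HBr) delivered = 0.4027 x 0.02079 = 0.008372 mol.
For a 1:1 reaction, n(NaOH) = 0.008372 mol.
[NaOH] = 0.008372 mol / 0.03422 L = 0.245 M.

0.245 M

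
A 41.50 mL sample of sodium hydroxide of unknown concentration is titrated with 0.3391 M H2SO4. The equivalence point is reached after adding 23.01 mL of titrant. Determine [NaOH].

n(H2SO4) delivered = 0.3391 x 0.02301 = 0.007803 mol.
The reaction is 2 NaOH + 1 H2SO4, so n(NaOH) = 0.007803 x 2/1 = 0.01561 mol.
[NaOH] = 0.01561 mol / 0.04150 L = 0.376 M.

0.376 M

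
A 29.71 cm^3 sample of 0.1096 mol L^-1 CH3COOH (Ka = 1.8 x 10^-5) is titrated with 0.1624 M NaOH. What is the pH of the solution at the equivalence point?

n(CH3COOH) = 0.1096 x 0.02971 = 0.003256 mol; V(NaOH) at equivalence = 0.003256/0.1624 = 0.02005 L.
At equivalence all the acid is converted to CH3COO-; total volume = 0.02971 + 0.02005 = 0.04976 L, so [CH3COO-] = 0.003256/0.04976 = 0.06544 M.
Kb = Kw/Ka = 1.0e-14 / 1.8 x 10^-5 = 5.56e-10.
[OH^-] = sqrt(Kb x [CH3COO-]) = sqrt(5.56e-10 x 0.06544) = 6.03e-6 M.
pOH = 5.22, so pH = 14.00 - 5.22 = 8.78.

8.78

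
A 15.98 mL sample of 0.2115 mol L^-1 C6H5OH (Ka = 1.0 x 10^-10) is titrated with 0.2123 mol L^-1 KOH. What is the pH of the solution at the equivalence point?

n(C6H5OH) = 0.2115 x 0.01598 = 0.003380 mol; V(KOH) at equivalence = 0.003380/0.2123 = 0.01592 L.
At equivalence all the acid is converted to C6H5O-; total volume = 0.01598 + 0.01592 = 0.03190 L, so [C6H5O-] = 0.003380/0.03190 = 0.1059 M.
Kb = Kw/Ka = 1.0e-14 / 1.0 x 10^-10 = 0.000100.
[OH^-] = sqrt(Kb x [C6H5O-]) = sqrt(0.000100 x 0.1059) = 0.00325 M.
pOH = 2.49, so pH = 14.00 - 2.49 = 11.51.

11.51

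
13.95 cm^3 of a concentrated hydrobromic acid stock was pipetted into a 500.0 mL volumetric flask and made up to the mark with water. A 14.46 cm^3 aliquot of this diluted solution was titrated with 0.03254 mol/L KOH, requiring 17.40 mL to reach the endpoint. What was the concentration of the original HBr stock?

1.40 M

n(KOH) = 0.03254 x 0.01740 = 0.0005662 mol.
n(HBr) in the aliquot = 0.0005662 mol.
[diluted HBr] = 0.0005662 / 0.01446 = 0.03916 M.
Dilution factor = 500.0/13.95 = 35.84, so [stock] = 0.03916 x 35.84 = 1.40 M.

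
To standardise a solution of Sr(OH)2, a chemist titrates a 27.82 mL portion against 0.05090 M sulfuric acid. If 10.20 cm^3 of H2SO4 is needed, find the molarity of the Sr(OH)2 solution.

n(H2SO4) delivered = 0.05090 x 0.01020 = 0.0005192 mol.
For a 1:1 reaction, n(Sr(OH)2) = 0.0005192 mol.
[Sr(OH)2] = 0.0005192 mol / 0.02782 L = 0.0187 M.

0.0187 M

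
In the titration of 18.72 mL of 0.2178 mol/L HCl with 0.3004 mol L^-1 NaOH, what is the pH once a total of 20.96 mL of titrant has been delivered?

n(acid) = 0.2178 x 0.01872 = 0.004077 mol; n(NaOH) added = 0.3004 x 0.02096 = 0.006296 mol.
Base is in excess by 0.006296 - 0.004077 = 0.002219 mol in a total volume of 0.03968 L.
[OH^-] = 0.002219/0.03968 = 0.05593 M, so pOH = 1.25 and pH = 14.00 - 1.25 = 12.75.

12.75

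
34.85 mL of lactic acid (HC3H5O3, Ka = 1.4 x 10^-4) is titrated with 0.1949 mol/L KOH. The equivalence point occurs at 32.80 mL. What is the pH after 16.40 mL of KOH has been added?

3.85

16.40 mL is exactly half the equivalence volume (32.80/2), i.e. the half-equivalence point.
There, n(HA) = n(A^-), so pH = pKa = -log(1.4 x 10^-4) = 3.85.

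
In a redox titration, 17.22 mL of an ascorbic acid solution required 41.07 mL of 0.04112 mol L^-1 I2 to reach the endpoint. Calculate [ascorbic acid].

0.0981 M

n(I2) = 0.04112 x 0.04107 = 0.001689 mol.
From the balanced equation, 1 mol I2 reacts with 1 mol ascorbic acid, so n(ascorbic acid) = 0.001689 x 1/1 = 0.001689 mol.
[ascorbic acid] = 0.001689 / 0.01722 L = 0.0981 M.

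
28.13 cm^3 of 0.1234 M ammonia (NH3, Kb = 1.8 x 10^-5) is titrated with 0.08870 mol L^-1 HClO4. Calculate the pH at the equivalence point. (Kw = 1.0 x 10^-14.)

5.27

n(NH3) = 0.1234 x 0.02813 = 0.003471 mol; V(HClO4) at equivalence = 0.003471/0.08870 = 0.03913 L.
At equivalence the base is fully converted to NH4+; total volume = 0.06726 L, so [NH4+] = 0.003471/0.06726 = 0.05161 M.
Ka(NH4+) = Kw/Kb = 1.0e-14 / 1.8 x 10^-5 = 5.56e-10.
[H^+] = sqrt(Ka x [NH4+]) = sqrt(5.56e-10 x 0.05161) = 5.35e-6 M.
pH = -log(5.35e-6) = 5.27.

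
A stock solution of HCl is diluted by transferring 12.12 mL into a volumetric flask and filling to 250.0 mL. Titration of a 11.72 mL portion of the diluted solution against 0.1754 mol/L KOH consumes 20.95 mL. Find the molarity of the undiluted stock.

n(KOH) = 0.1754 x 0.02095 = 0.003675 mol.
n(HCl) in the aliquot = 0.003675 mol.
[diluted HCl] = 0.003675 / 0.01172 = 0.3135 M.
Dilution factor = 250.0/12.12 = 20.63, so [stock] = 0.3135 x 20.63 = 6.47 M.

6.47 M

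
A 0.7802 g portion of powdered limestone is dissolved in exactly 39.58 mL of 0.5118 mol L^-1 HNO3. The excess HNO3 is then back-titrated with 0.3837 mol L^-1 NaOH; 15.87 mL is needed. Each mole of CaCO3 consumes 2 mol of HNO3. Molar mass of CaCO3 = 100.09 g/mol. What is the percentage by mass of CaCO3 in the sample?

Total n(HNO3) added = 0.5118 x 0.03958 = 0.02026 mol.
n(NaOH) used = 0.3837 x 0.01587 = 0.006089 mol, which equals the excess n(HNO3).
So n(HNO3) consumed by the sample = 0.02026 - 0.006089 = 0.01417 mol.
n(CaCO3) = 0.01417 / 2 = 0.007084 mol.
mass CaCO3 = 0.007084 x 100.09 = 0.7090 g, so %CaCO3 = 0.7090/0.7802 x 100 = 90.9%.

90.9%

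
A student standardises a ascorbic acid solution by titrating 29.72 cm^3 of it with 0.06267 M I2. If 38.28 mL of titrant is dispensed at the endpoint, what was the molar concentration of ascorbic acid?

n(I2) = 0.06267 x 0.03828 = 0.002399 mol.
From the balanced equation, 1 mol I2 reacts with 1 mol ascorbic acid, so n(ascorbic acid) = 0.002399 x 1/1 = 0.002399 mol.
[ascorbic acid] = 0.002399 / 0.02972 L = 0.0807 M.

0.0807 M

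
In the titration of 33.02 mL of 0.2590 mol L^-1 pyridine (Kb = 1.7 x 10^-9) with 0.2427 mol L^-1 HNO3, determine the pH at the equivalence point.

3.07

n(C5H5N) = 0.2590 x 0.03302 = 0.008552 mol; V(HNO3) at equivalence = 0.008552/0.2427 = 0.03524 L.
At equivalence the base is fully converted to C5H5NH+; total volume = 0.06826 L, so [C5H5NH+] = 0.008552/0.06826 = 0.1253 M.
Ka(C5H5NH+) = Kw/Kb = 1.0e-14 / 1.7 x 10^-9 = 5.88e-6.
[H^+] = sqrt(Ka x [C5H5NH+]) = sqrt(5.88e-6 x 0.1253) = 0.000858 M.
pH = -log(0.000858) = 3.07.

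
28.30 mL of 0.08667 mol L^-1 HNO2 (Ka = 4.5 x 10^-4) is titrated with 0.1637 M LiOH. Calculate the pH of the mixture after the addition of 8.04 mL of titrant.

3.41

Initial n(HNO2) = 0.08667 x 0.02830 = 0.002453 mol.
n(LiOH) added = 0.1637 x 0.008040 = 0.001316 mol, converting that many moles of HNO2 to NO2-.
Remaining n(HNO2) = 0.001137 mol; n(NO2-) = 0.001316 mol.
By Henderson-Hasselbalch, pH = pKa + log([A^-]/[HA]) = 3.35 + log(0.001316/0.001137) = 3.35 + (+0.06) = 3.41.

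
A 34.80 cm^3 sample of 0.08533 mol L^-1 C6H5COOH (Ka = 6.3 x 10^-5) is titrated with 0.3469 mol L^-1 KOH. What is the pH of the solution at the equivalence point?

8.52

n(C6H5COOH) = 0.08533 x 0.03480 = 0.002969 mol; V(KOH) at equivalence = 0.002969/0.3469 = 0.008560 L.
At equivalence all the acid is converted to C6H5COO-; total volume = 0.03480 + 0.008560 = 0.04336 L, so [C6H5COO-] = 0.002969/0.04336 = 0.06848 M.
Kb = Kw/Ka = 1.0e-14 / 6.3 x 10^-5 = 1.59e-10.
[OH^-] = sqrt(Kb x [C6H5COO-]) = sqrt(1.59e-10 x 0.06848) = 3.30e-6 M.
pOH = 5.48, so pH = 14.00 - 5.48 = 8.52.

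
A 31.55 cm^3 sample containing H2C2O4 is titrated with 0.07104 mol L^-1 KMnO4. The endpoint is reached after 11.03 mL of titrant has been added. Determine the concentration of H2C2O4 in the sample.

n(KMnO4) = 0.07104 x 0.01103 = 0.0007836 mol.
From the balanced equation, 2 mol KMnO4 reacts with 5 mol H2C2O4, so n(H2C2O4) = 0.0007836 x 5/2 = 0.001959 mol.
[H2C2O4] = 0.001959 / 0.03155 L = 0.0621 M.

0.0621 M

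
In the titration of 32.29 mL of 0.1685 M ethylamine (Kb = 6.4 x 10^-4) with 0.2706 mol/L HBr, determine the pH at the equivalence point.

5.89

n(C2H5NH2) = 0.1685 x 0.03229 = 0.005441 mol; V(HBr) at equivalence = 0.005441/0.2706 = 0.02011 L.
At equivalence the base is fully converted to C2H5NH3+; total volume = 0.05240 L, so [C2H5NH3+] = 0.005441/0.05240 = 0.1038 M.
Ka(C2H5NH3+) = Kw/Kb = 1.0e-14 / 6.4 x 10^-4 = 1.56e-11.
[H^+] = sqrt(Ka x [C2H5NH3+]) = sqrt(1.56e-11 x 0.1038) = 1.27e-6 M.
pH = -log(1.27e-6) = 5.89.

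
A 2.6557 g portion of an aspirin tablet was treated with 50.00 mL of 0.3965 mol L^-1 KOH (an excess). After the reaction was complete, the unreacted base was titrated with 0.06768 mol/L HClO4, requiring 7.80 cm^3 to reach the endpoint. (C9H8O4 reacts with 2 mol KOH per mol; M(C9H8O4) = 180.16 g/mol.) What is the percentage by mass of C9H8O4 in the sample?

65.5%

Total n(KOH) added = 0.3965 x 0.05000 = 0.01982 mol.
n(HClO4) used = 0.06768 x 0.007800 = 0.0005279 mol, which equals the excess n(KOH).
So n(KOH) consumed by the sample = 0.01982 - 0.0005279 = 0.01930 mol.
n(C9H8O4) = 0.01930 / 2 = 0.009649 mol.
mass C9H8O4 = 0.009649 x 180.16 = 1.738 g, so %C9H8O4 = 1.738/2.6557 x 100 = 65.5%.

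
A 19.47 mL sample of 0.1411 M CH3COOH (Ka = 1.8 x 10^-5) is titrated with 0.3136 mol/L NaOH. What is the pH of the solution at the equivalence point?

n(CH3COOH) = 0.1411 x 0.01947 = 0.002747 mol; V(NaOH) at equivalence = 0.002747/0.3136 = 0.008760 L.
At equivalence all the acid is converted to CH3COO-; total volume = 0.01947 + 0.008760 = 0.02823 L, so [CH3COO-] = 0.002747/0.02823 = 0.09731 M.
Kb = Kw/Ka = 1.0e-14 / 1.8 x 10^-5 = 5.56e-10.
[OH^-] = sqrt(Kb x [CH3COO-]) = sqrt(5.56e-10 x 0.09731) = 7.35e-6 M.
pOH = 5.13, so pH = 14.00 - 5.13 = 8.87.

8.87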